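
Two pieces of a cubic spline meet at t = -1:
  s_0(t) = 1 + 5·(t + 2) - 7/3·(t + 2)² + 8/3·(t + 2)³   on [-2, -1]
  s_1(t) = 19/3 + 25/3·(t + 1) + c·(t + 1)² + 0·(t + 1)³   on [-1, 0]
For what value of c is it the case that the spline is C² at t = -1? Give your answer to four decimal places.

s_0''(t) = -14/3 + 16·(t + 2), so s_0''(-1) = 34/3. On the right, s_1''(-1) = 2c, so c = 17/3.

5.6667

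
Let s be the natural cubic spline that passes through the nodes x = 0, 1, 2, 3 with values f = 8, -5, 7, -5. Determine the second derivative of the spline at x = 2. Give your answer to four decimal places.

-48.4000

Let σ_i = s''(x_i). Step sizes h_i = 1, 1, 1; slopes of the chords Δ_i = (y_(i+1) - y_i)/h_i = -13, 12, -12.
  1·σ_0 + 4·σ_1 + 1·σ_2 = 6(Δ_1 - Δ_0) = 150
  1·σ_1 + 4·σ_2 + 1·σ_3 = 6(Δ_2 - Δ_1) = -144
Natural end conditions: σ_0 = σ_3 = 0.
Solving the tridiagonal system: σ_0 = 0, σ_1 = 248/5, σ_2 = -242/5, σ_3 = 0.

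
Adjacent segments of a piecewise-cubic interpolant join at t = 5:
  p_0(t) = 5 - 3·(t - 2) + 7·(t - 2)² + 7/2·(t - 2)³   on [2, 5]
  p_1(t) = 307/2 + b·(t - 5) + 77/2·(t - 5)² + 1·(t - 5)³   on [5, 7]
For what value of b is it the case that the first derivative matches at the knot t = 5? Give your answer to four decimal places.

133.5000

p_0'(t) = -3 + 14·(t - 2) + 21/2·(t - 2)², so p_0'(5) = 267/2. On the right, p_1'(5) = b, so b = 267/2.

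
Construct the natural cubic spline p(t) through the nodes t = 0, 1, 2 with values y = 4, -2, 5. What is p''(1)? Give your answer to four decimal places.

With M_i denoting the second derivative at x_i, h_i = 1, 1, and Δ_i = (y_(i+1) − y_i)/h_i = -6, 7:
  1·M_0 + 4·M_1 + 1·M_2 = 6(Δ_1 - Δ_0) = 78
Natural end conditions: M_0 = M_2 = 0.
Forward elimination and back-substitution give M_0 = 0, M_1 = 39/2, M_2 = 0.

19.5000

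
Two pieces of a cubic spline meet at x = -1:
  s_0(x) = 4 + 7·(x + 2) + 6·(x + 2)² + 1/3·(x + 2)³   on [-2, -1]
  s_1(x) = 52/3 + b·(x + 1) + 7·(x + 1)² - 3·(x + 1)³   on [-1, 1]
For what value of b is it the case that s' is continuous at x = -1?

s_0'(x) = 7 + 12·(x + 2) + 1·(x + 2)², so s_0'(-1) = 20. On the right, s_1'(-1) = b, so b = 20.

20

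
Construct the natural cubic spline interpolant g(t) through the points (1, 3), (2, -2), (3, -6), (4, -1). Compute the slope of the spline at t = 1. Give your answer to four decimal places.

-4.6667

Let σ_i = g''(x_i). Step sizes h_i = 1, 1, 1; slopes of the chords Δ_i = (y_(i+1) - y_i)/h_i = -5, -4, 5.
  1·σ_0 + 4·σ_1 + 1·σ_2 = 6(Δ_1 - Δ_0) = 6
  1·σ_1 + 4·σ_2 + 1·σ_3 = 6(Δ_2 - Δ_1) = 54
Natural end conditions: σ_0 = σ_3 = 0.
Forward elimination and back-substitution give σ_0 = 0, σ_1 = -2, σ_2 = 14, σ_3 = 0.
On [1, 2], g'(t) = b_0 + 2c_0·(t - 1) + 3d_0·(t - 1)² with b_0 = Δ_0 - h_0(2σ_0 + σ_1)/6 = -14/3, c_0 = σ_0/2 = 0, d_0 = (σ_1 - σ_0)/(6h_0) = -1/3. So g'(1) = -14/3.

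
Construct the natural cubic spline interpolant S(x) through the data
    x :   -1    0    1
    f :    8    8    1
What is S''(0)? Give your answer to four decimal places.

-10.5000

With M_i denoting the second derivative at x_i, h_i = 1, 1, and Δ_i = (y_(i+1) − y_i)/h_i = 0, -7:
  1·M_0 + 4·M_1 + 1·M_2 = 6(Δ_1 - Δ_0) = -42
Natural end conditions: M_0 = M_2 = 0.
Forward elimination and back-substitution give M_0 = 0, M_1 = -21/2, M_2 = 0.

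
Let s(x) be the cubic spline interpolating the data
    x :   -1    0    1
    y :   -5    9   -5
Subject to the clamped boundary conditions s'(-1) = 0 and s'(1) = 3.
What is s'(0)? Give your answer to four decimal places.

With M_i denoting the second derivative at x_i, h_i = 1, 1, and Δ_i = (y_(i+1) − y_i)/h_i = 14, -14:
  1·M_0 + 4·M_1 + 1·M_2 = 6(Δ_1 - Δ_0) = -168
Clamped end conditions give two more equations: 2h_0·M_0 + h_0·M_1 = 6(Δ_0 - s'(-1)) = 84 and h_1·M_1 + 2h_1·M_2 = 6(s'(1) - Δ_1) = 102.
Solving the tridiagonal system: M_0 = 171/2, M_1 = -87, M_2 = 189/2.
On [0, 1], s'(x) = b_1 + 2c_1·x + 3d_1·x² with b_1 = Δ_1 - h_1(2M_1 + M_2)/6 = -3/4, c_1 = M_1/2 = -87/2, d_1 = (M_2 - M_1)/(6h_1) = 121/4. So s'(0) = -3/4.

-0.7500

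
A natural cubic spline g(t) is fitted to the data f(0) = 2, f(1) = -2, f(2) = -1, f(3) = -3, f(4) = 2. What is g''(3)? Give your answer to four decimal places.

13.0714

Write M_i for g''(x_i). With h_i = 1, 1, 1, 1 and divided differences Δ_i = -4, 1, -2, 5, the continuity of g' gives the tridiagonal system
  1·M_0 + 4·M_1 + 1·M_2 = 6(Δ_1 - Δ_0) = 30
  1·M_1 + 4·M_2 + 1·M_3 = 6(Δ_2 - Δ_1) = -18
  1·M_2 + 4·M_3 + 1·M_4 = 6(Δ_3 - Δ_2) = 42
Natural end conditions: M_0 = M_4 = 0.
Hence M_0 = 0, M_1 = 141/14, M_2 = -72/7, M_3 = 183/14, M_4 = 0.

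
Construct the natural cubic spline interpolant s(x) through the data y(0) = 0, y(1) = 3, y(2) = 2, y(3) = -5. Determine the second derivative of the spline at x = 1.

With M_i denoting the second derivative at x_i, h_i = 1, 1, 1, and Δ_i = (y_(i+1) − y_i)/h_i = 3, -1, -7:
  1·M_0 + 4·M_1 + 1·M_2 = 6(Δ_1 - Δ_0) = -24
  1·M_1 + 4·M_2 + 1·M_3 = 6(Δ_2 - Δ_1) = -36
Natural end conditions: M_0 = M_3 = 0.
Hence M_0 = 0, M_1 = -4, M_2 = -8, M_3 = 0.

-4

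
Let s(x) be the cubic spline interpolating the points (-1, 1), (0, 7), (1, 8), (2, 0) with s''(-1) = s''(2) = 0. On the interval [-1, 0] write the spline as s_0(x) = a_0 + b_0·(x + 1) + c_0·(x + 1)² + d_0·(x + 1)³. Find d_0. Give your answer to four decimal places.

Let M_i = s''(x_i). Step sizes h_i = 1, 1, 1; slopes of the chords Δ_i = (y_(i+1) - y_i)/h_i = 6, 1, -8.
  1·M_0 + 4·M_1 + 1·M_2 = 6(Δ_1 - Δ_0) = -30
  1·M_1 + 4·M_2 + 1·M_3 = 6(Δ_2 - Δ_1) = -54
Natural end conditions: M_0 = M_3 = 0.
Forward elimination and back-substitution give M_0 = 0, M_1 = -22/5, M_2 = -62/5, M_3 = 0.
On [-1, 0], with s_0(x) = a_0 + b_0·(x + 1) + c_0·(x + 1)² + d_0·(x + 1)³: c_0 = M_0/2 = 0, d_0 = (M_1 - M_0)/(6h_0) = -11/15, b_0 = Δ_0 - h_0(2M_0 + M_1)/6 = 101/15.

-0.7333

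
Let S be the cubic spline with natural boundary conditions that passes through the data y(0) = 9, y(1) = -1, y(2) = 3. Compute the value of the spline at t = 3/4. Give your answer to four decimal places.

0.3516

With σ_i denoting the second derivative at x_i, h_i = 1, 1, and Δ_i = (y_(i+1) − y_i)/h_i = -10, 4:
  1·σ_0 + 4·σ_1 + 1·σ_2 = 6(Δ_1 - Δ_0) = 84
Natural end conditions: σ_0 = σ_2 = 0.
Solving: σ_0 = 0, σ_1 = 21, σ_2 = 0.
On [0, 1], S(t) = 9 - 27/2·t + 0·t² + 7/2·t³.
With t = 3/4: S(3/4) = 45/128.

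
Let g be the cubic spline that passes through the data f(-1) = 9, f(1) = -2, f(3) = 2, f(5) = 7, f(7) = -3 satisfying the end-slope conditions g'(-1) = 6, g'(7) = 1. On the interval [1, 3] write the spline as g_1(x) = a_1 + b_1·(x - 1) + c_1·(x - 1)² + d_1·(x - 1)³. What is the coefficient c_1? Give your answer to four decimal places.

Let σ_i = g''(x_i). Step sizes h_i = 2, 2, 2, 2; slopes of the chords Δ_i = (y_(i+1) - y_i)/h_i = -11/2, 2, 5/2, -5.
  2·σ_0 + 8·σ_1 + 2·σ_2 = 6(Δ_1 - Δ_0) = 45
  2·σ_1 + 8·σ_2 + 2·σ_3 = 6(Δ_2 - Δ_1) = 3
  2·σ_2 + 8·σ_3 + 2·σ_4 = 6(Δ_3 - Δ_2) = -45
Clamped end conditions give two more equations: 2h_0·σ_0 + h_0·σ_1 = 6(Δ_0 - g'(-1)) = -69 and h_3·σ_3 + 2h_3·σ_4 = 6(g'(7) - Δ_3) = 36.
Solving: σ_0 = -643/28, σ_1 = 80/7, σ_2 = -1/4, σ_3 = -125/14, σ_4 = 377/28.
On [1, 3], with g_1(x) = a_1 + b_1·(x - 1) + c_1·(x - 1)² + d_1·(x - 1)³: c_1 = σ_1/2 = 40/7, d_1 = (σ_2 - σ_1)/(6h_1) = -109/112, b_1 = Δ_1 - h_1(2σ_1 + σ_2)/6 = -155/28.

5.7143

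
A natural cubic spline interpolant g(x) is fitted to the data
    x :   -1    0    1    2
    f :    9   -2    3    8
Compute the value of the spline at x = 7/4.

Put M_i = g'' at the i-th knot. Here h = (1, 1, 1) and Δ = (-11, 5, 5), so the interior equations h_(i-1)·M_(i-1) + 2(h_(i-1)+h_i)·M_i + h_i·M_(i+1) = 6(Δ_i − Δ_(i-1)) read
  1·M_0 + 4·M_1 + 1·M_2 = 6(Δ_1 - Δ_0) = 96
  1·M_1 + 4·M_2 + 1·M_3 = 6(Δ_2 - Δ_1) = 0
Natural end conditions: M_0 = M_3 = 0.
Forward elimination and back-substitution give M_0 = 0, M_1 = 128/5, M_2 = -32/5, M_3 = 0.
On [1, 2], g(x) = 3 + 107/15·(x - 1) - 16/5·(x - 1)² + 16/15·(x - 1)³.
With (x - 1) = 3/4: g(7/4) = 7.

7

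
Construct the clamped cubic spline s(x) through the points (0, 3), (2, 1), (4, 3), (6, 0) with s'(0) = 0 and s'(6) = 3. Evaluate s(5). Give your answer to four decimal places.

0.4500

Write m_i for s''(x_i). With h_i = 2, 2, 2 and divided differences Δ_i = -1, 1, -3/2, the continuity of s' gives the tridiagonal system
  2·m_0 + 8·m_1 + 2·m_2 = 6(Δ_1 - Δ_0) = 12
  2·m_1 + 8·m_2 + 2·m_3 = 6(Δ_2 - Δ_1) = -15
Clamped end conditions give two more equations: 2h_0·m_0 + h_0·m_1 = 6(Δ_0 - s'(0)) = -6 and h_2·m_2 + 2h_2·m_3 = 6(s'(6) - Δ_2) = 27.
Solving the tridiagonal system: m_0 = -33/10, m_1 = 18/5, m_2 = -51/10, m_3 = 93/10.
On [4, 6], s(x) = 3 - 6/5·(x - 4) - 51/20·(x - 4)² + 6/5·(x - 4)³.
With (x - 4) = 1: s(5) = 9/20.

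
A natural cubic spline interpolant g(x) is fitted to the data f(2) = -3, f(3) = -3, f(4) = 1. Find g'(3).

Put M_i = g'' at the i-th knot. Here h = (1, 1) and Δ = (0, 4), so the interior equations h_(i-1)·M_(i-1) + 2(h_(i-1)+h_i)·M_i + h_i·M_(i+1) = 6(Δ_i − Δ_(i-1)) read
  1·M_0 + 4·M_1 + 1·M_2 = 6(Δ_1 - Δ_0) = 24
Natural end conditions: M_0 = M_2 = 0.
Solving: M_0 = 0, M_1 = 6, M_2 = 0.
On [3, 4], g'(x) = b_1 + 2c_1·(x - 3) + 3d_1·(x - 3)² with b_1 = Δ_1 - h_1(2M_1 + M_2)/6 = 2, c_1 = M_1/2 = 3, d_1 = (M_2 - M_1)/(6h_1) = -1. So g'(3) = 2.

2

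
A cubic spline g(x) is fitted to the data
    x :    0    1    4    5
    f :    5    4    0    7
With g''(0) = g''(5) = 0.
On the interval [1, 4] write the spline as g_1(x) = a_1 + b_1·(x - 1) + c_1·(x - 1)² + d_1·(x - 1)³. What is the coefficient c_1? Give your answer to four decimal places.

Put m_i = g'' at the i-th knot. Here h = (1, 3, 1) and Δ = (-1, -4/3, 7), so the interior equations h_(i-1)·m_(i-1) + 2(h_(i-1)+h_i)·m_i + h_i·m_(i+1) = 6(Δ_i − Δ_(i-1)) read
  1·m_0 + 8·m_1 + 3·m_2 = 6(Δ_1 - Δ_0) = -2
  3·m_1 + 8·m_2 + 1·m_3 = 6(Δ_2 - Δ_1) = 50
Natural end conditions: m_0 = m_3 = 0.
Solving: m_0 = 0, m_1 = -166/55, m_2 = 406/55, m_3 = 0.
On [1, 4], with g_1(x) = a_1 + b_1·(x - 1) + c_1·(x - 1)² + d_1·(x - 1)³: c_1 = m_1/2 = -83/55, d_1 = (m_2 - m_1)/(6h_1) = 26/45, b_1 = Δ_1 - h_1(2m_1 + m_2)/6 = -331/165.

-1.5091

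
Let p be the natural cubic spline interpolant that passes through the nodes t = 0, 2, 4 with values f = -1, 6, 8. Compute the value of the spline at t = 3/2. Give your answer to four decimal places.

With M_i denoting the second derivative at x_i, h_i = 2, 2, and Δ_i = (y_(i+1) − y_i)/h_i = 7/2, 1:
  2·M_0 + 8·M_1 + 2·M_2 = 6(Δ_1 - Δ_0) = -15
Natural end conditions: M_0 = M_2 = 0.
Forward elimination and back-substitution give M_0 = 0, M_1 = -15/8, M_2 = 0.
On [0, 2], p(t) = -1 + 33/8·t + 0·t² - 5/32·t³.
With t = 3/2: p(3/2) = 1193/256.

4.6602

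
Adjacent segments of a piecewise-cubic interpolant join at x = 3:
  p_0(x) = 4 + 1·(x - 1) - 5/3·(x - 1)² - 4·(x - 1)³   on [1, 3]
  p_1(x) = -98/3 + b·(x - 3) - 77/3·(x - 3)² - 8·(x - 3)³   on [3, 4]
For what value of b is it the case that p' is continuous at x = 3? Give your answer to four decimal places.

p_0'(x) = 1 - 10/3·(x - 1) - 12·(x - 1)², so p_0'(3) = -161/3. On the right, p_1'(3) = b, so b = -161/3.

-53.6667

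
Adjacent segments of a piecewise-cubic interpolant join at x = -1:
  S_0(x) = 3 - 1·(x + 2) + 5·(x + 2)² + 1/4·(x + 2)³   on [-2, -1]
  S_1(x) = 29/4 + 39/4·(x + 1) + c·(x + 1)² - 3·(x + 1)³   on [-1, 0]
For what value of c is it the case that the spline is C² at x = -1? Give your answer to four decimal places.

5.7500

S_0''(x) = 10 + 3/2·(x + 2), so S_0''(-1) = 23/2. On the right, S_1''(-1) = 2c, so c = 23/4.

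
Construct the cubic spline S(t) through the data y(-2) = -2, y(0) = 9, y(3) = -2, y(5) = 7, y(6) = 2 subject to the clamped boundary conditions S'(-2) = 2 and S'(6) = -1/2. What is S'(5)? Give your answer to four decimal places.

Let M_i = S''(x_i). Step sizes h_i = 2, 3, 2, 1; slopes of the chords Δ_i = (y_(i+1) - y_i)/h_i = 11/2, -11/3, 9/2, -5.
  2·M_0 + 10·M_1 + 3·M_2 = 6(Δ_1 - Δ_0) = -55
  3·M_1 + 10·M_2 + 2·M_3 = 6(Δ_2 - Δ_1) = 49
  2·M_2 + 6·M_3 + 1·M_4 = 6(Δ_3 - Δ_2) = -57
Clamped end conditions give two more equations: 2h_0·M_0 + h_0·M_1 = 6(Δ_0 - S'(-2)) = 21 and h_3·M_3 + 2h_3·M_4 = 6(S'(6) - Δ_3) = 27.
Solving the tridiagonal system: M_0 = 3943/364, M_1 = -1016/91, M_2 = 6367/546, M_3 = -4657/273, M_4 = 6014/273.
On [5, 6], S'(t) = b_3 + 2c_3·(t - 5) + 3d_3·(t - 5)² with b_3 = Δ_3 - h_3(2M_3 + M_4)/6 = -815/273, c_3 = M_3/2 = -4657/546, d_3 = (M_4 - M_3)/(6h_3) = 3557/546. So S'(5) = -815/273.

-2.9853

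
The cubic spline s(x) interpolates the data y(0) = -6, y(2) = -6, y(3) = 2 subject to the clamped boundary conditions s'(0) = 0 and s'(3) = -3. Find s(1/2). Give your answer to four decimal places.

Write m_i for s''(x_i). With h_i = 2, 1 and divided differences Δ_i = 0, 8, the continuity of s' gives the tridiagonal system
  2·m_0 + 6·m_1 + 1·m_2 = 6(Δ_1 - Δ_0) = 48
Clamped end conditions give two more equations: 2h_0·m_0 + h_0·m_1 = 6(Δ_0 - s'(0)) = 0 and h_1·m_1 + 2h_1·m_2 = 6(s'(3) - Δ_1) = -66.
Solving the tridiagonal system: m_0 = -9, m_1 = 18, m_2 = -42.
On [0, 2], s(x) = -6 + 0·x - 9/2·x² + 9/4·x³.
With x = 1/2: s(1/2) = -219/32.

-6.8438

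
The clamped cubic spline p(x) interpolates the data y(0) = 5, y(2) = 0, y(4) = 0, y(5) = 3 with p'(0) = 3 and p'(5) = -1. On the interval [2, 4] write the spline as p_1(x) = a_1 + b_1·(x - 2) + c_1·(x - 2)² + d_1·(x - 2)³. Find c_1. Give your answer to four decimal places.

Let M_i = p''(x_i). Step sizes h_i = 2, 2, 1; slopes of the chords Δ_i = (y_(i+1) - y_i)/h_i = -5/2, 0, 3.
  2·M_0 + 8·M_1 + 2·M_2 = 6(Δ_1 - Δ_0) = 15
  2·M_1 + 6·M_2 + 1·M_3 = 6(Δ_2 - Δ_1) = 18
Clamped end conditions give two more equations: 2h_0·M_0 + h_0·M_1 = 6(Δ_0 - p'(0)) = -33 and h_2·M_2 + 2h_2·M_3 = 6(p'(5) - Δ_2) = -24.
Solving the tridiagonal system: M_0 = -455/46, M_1 = 151/46, M_2 = 98/23, M_3 = -325/23.
On [2, 4], with p_1(x) = a_1 + b_1·(x - 2) + c_1·(x - 2)² + d_1·(x - 2)³: c_1 = M_1/2 = 151/92, d_1 = (M_2 - M_1)/(6h_1) = 15/184, b_1 = Δ_1 - h_1(2M_1 + M_2)/6 = -83/23.

1.6413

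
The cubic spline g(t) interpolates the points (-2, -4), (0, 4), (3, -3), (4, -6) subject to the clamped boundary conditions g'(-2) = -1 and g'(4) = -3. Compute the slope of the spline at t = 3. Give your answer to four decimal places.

-3.5256

Write σ_i for g''(x_i). With h_i = 2, 3, 1 and divided differences Δ_i = 4, -7/3, -3, the continuity of g' gives the tridiagonal system
  2·σ_0 + 10·σ_1 + 3·σ_2 = 6(Δ_1 - Δ_0) = -38
  3·σ_1 + 8·σ_2 + 1·σ_3 = 6(Δ_2 - Δ_1) = -4
Clamped end conditions give two more equations: 2h_0·σ_0 + h_0·σ_1 = 6(Δ_0 - g'(-2)) = 30 and h_2·σ_2 + 2h_2·σ_3 = 6(g'(4) - Δ_2) = 0.
Solving: σ_0 = 421/39, σ_1 = -257/39, σ_2 = 82/39, σ_3 = -41/39.
On [3, 4], g'(t) = b_2 + 2c_2·(t - 3) + 3d_2·(t - 3)² with b_2 = Δ_2 - h_2(2σ_2 + σ_3)/6 = -275/78, c_2 = σ_2/2 = 41/39, d_2 = (σ_3 - σ_2)/(6h_2) = -41/78. So g'(3) = -275/78.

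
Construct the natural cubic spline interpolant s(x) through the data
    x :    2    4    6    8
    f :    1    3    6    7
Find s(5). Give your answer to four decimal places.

Write m_i for s''(x_i). With h_i = 2, 2, 2 and divided differences Δ_i = 1, 3/2, 1/2, the continuity of s' gives the tridiagonal system
  2·m_0 + 8·m_1 + 2·m_2 = 6(Δ_1 - Δ_0) = 3
  2·m_1 + 8·m_2 + 2·m_3 = 6(Δ_2 - Δ_1) = -6
Natural end conditions: m_0 = m_3 = 0.
Solving the tridiagonal system: m_0 = 0, m_1 = 3/5, m_2 = -9/10, m_3 = 0.
On [4, 6], s(x) = 3 + 7/5·(x - 4) + 3/10·(x - 4)² - 1/8·(x - 4)³.
With (x - 4) = 1: s(5) = 183/40.

4.5750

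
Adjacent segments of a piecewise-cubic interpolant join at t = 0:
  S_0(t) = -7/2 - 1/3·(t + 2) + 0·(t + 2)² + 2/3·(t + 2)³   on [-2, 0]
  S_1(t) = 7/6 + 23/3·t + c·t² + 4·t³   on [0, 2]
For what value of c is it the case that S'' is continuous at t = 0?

4

S_0''(t) = 0 + 4·(t + 2), so S_0''(0) = 8. On the right, S_1''(0) = 2c, so c = 4.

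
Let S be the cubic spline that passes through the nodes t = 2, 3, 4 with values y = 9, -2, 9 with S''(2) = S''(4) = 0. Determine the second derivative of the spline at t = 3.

Write M_i for S''(x_i). With h_i = 1, 1 and divided differences Δ_i = -11, 11, the continuity of S' gives the tridiagonal system
  1·M_0 + 4·M_1 + 1·M_2 = 6(Δ_1 - Δ_0) = 132
Natural end conditions: M_0 = M_2 = 0.
Solving the tridiagonal system: M_0 = 0, M_1 = 33, M_2 = 0.

33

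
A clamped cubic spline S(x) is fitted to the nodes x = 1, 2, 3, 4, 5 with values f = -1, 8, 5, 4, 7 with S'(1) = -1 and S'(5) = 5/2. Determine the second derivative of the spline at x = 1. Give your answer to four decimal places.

Let M_i = S''(x_i). Step sizes h_i = 1, 1, 1, 1; slopes of the chords Δ_i = (y_(i+1) - y_i)/h_i = 9, -3, -1, 3.
  1·M_0 + 4·M_1 + 1·M_2 = 6(Δ_1 - Δ_0) = -72
  1·M_1 + 4·M_2 + 1·M_3 = 6(Δ_2 - Δ_1) = 12
  1·M_2 + 4·M_3 + 1·M_4 = 6(Δ_3 - Δ_2) = 24
Clamped end conditions give two more equations: 2h_0·M_0 + h_0·M_1 = 6(Δ_0 - S'(1)) = 60 and h_3·M_3 + 2h_3·M_4 = 6(S'(5) - Δ_3) = -3.
Solving the tridiagonal system: M_0 = 2575/56, M_1 = -895/28, M_2 = 79/8, M_3 = 125/28, M_4 = -209/56.

45.9821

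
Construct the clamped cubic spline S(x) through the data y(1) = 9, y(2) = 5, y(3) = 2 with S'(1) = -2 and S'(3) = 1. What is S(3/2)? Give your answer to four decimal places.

7.3750

Put M_i = S'' at the i-th knot. Here h = (1, 1) and Δ = (-4, -3), so the interior equations h_(i-1)·M_(i-1) + 2(h_(i-1)+h_i)·M_i + h_i·M_(i+1) = 6(Δ_i − Δ_(i-1)) read
  1·M_0 + 4·M_1 + 1·M_2 = 6(Δ_1 - Δ_0) = 6
Clamped end conditions give two more equations: 2h_0·M_0 + h_0·M_1 = 6(Δ_0 - S'(1)) = -12 and h_1·M_1 + 2h_1·M_2 = 6(S'(3) - Δ_1) = 24.
Solving: M_0 = -6, M_1 = 0, M_2 = 12.
On [1, 2], S(x) = 9 - 2·(x - 1) - 3·(x - 1)² + 1·(x - 1)³.
With (x - 1) = 1/2: S(3/2) = 59/8.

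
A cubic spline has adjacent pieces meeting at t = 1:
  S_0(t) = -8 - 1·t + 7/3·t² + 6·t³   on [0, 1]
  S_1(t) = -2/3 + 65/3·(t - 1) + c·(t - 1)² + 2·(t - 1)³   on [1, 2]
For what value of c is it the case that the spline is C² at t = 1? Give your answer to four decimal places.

S_0''(t) = 14/3 + 36·t, so S_0''(1) = 122/3. On the right, S_1''(1) = 2c, so c = 61/3.

20.3333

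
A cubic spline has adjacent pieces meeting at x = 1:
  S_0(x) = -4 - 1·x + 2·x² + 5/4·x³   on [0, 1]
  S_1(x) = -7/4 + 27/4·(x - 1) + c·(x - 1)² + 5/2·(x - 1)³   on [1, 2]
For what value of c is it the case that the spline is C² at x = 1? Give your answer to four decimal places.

S_0''(x) = 4 + 15/2·x, so S_0''(1) = 23/2. On the right, S_1''(1) = 2c, so c = 23/4.

5.7500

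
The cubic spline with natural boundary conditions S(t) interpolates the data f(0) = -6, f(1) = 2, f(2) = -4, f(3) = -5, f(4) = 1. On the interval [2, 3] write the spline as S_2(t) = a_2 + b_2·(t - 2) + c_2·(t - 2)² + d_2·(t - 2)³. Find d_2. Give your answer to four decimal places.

-0.6607

Put M_i = S'' at the i-th knot. Here h = (1, 1, 1, 1) and Δ = (8, -6, -1, 6), so the interior equations h_(i-1)·M_(i-1) + 2(h_(i-1)+h_i)·M_i + h_i·M_(i+1) = 6(Δ_i − Δ_(i-1)) read
  1·M_0 + 4·M_1 + 1·M_2 = 6(Δ_1 - Δ_0) = -84
  1·M_1 + 4·M_2 + 1·M_3 = 6(Δ_2 - Δ_1) = 30
  1·M_2 + 4·M_3 + 1·M_4 = 6(Δ_3 - Δ_2) = 42
Natural end conditions: M_0 = M_4 = 0.
Hence M_0 = 0, M_1 = -669/28, M_2 = 81/7, M_3 = 213/28, M_4 = 0.
On [2, 3], with S_2(t) = a_2 + b_2·(t - 2) + c_2·(t - 2)² + d_2·(t - 2)³: c_2 = M_2/2 = 81/14, d_2 = (M_3 - M_2)/(6h_2) = -37/56, b_2 = Δ_2 - h_2(2M_2 + M_3)/6 = -49/8.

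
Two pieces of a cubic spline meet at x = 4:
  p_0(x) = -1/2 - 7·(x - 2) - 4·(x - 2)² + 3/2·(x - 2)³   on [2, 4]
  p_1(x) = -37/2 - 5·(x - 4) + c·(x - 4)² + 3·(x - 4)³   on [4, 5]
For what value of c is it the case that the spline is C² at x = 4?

5

p_0''(x) = -8 + 9·(x - 2), so p_0''(4) = 10. On the right, p_1''(4) = 2c, so c = 5.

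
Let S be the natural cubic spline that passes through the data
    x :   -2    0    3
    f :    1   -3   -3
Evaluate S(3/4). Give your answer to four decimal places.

With m_i denoting the second derivative at x_i, h_i = 2, 3, and Δ_i = (y_(i+1) − y_i)/h_i = -2, 0:
  2·m_0 + 10·m_1 + 3·m_2 = 6(Δ_1 - Δ_0) = 12
Natural end conditions: m_0 = m_2 = 0.
Solving the tridiagonal system: m_0 = 0, m_1 = 6/5, m_2 = 0.
On [0, 3], S(x) = -3 - 6/5·x + 3/5·x² - 1/15·x³.
With x = 3/4: S(3/4) = -1149/320.

-3.5906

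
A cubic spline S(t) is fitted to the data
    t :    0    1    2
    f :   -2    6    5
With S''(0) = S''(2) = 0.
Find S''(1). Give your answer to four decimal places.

Write σ_i for S''(x_i). With h_i = 1, 1 and divided differences Δ_i = 8, -1, the continuity of S' gives the tridiagonal system
  1·σ_0 + 4·σ_1 + 1·σ_2 = 6(Δ_1 - Δ_0) = -54
Natural end conditions: σ_0 = σ_2 = 0.
Forward elimination and back-substitution give σ_0 = 0, σ_1 = -27/2, σ_2 = 0.

-13.5000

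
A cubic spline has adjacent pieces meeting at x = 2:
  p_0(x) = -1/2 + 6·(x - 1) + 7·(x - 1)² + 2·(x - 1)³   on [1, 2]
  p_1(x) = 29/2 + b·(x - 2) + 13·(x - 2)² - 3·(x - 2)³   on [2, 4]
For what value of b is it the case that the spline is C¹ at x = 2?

26

p_0'(x) = 6 + 14·(x - 1) + 6·(x - 1)², so p_0'(2) = 26. On the right, p_1'(2) = b, so b = 26.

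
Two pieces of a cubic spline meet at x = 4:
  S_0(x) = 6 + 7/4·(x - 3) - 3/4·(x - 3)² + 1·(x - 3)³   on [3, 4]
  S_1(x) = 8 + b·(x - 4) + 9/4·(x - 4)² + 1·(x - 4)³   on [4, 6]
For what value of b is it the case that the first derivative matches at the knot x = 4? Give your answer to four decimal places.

3.2500

S_0'(x) = 7/4 - 3/2·(x - 3) + 3·(x - 3)², so S_0'(4) = 13/4. On the right, S_1'(4) = b, so b = 13/4.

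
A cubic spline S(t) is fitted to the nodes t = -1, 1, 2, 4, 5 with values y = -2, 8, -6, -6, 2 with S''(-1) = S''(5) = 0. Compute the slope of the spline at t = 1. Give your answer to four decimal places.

-9.5376

Put M_i = S'' at the i-th knot. Here h = (2, 1, 2, 1) and Δ = (5, -14, 0, 8), so the interior equations h_(i-1)·M_(i-1) + 2(h_(i-1)+h_i)·M_i + h_i·M_(i+1) = 6(Δ_i − Δ_(i-1)) read
  2·M_0 + 6·M_1 + 1·M_2 = 6(Δ_1 - Δ_0) = -114
  1·M_1 + 6·M_2 + 2·M_3 = 6(Δ_2 - Δ_1) = 84
  2·M_2 + 6·M_3 + 1·M_4 = 6(Δ_3 - Δ_2) = 48
Natural end conditions: M_0 = M_4 = 0.
Forward elimination and back-substitution give M_0 = 0, M_1 = -676/31, M_2 = 522/31, M_3 = 74/31, M_4 = 0.
On [1, 2], S'(t) = b_1 + 2c_1·(t - 1) + 3d_1·(t - 1)² with b_1 = Δ_1 - h_1(2M_1 + M_2)/6 = -887/93, c_1 = M_1/2 = -338/31, d_1 = (M_2 - M_1)/(6h_1) = 599/93. So S'(1) = -887/93.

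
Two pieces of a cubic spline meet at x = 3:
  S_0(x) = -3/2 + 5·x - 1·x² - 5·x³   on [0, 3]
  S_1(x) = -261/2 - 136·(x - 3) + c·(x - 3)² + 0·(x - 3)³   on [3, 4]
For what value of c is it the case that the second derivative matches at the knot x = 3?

S_0''(x) = -2 - 30·x, so S_0''(3) = -92. On the right, S_1''(3) = 2c, so c = -46.

-46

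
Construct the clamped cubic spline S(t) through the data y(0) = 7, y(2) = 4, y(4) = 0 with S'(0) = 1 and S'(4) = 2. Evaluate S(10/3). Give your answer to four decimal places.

-0.0556

Put m_i = S'' at the i-th knot. Here h = (2, 2) and Δ = (-3/2, -2), so the interior equations h_(i-1)·m_(i-1) + 2(h_(i-1)+h_i)·m_i + h_i·m_(i+1) = 6(Δ_i − Δ_(i-1)) read
  2·m_0 + 8·m_1 + 2·m_2 = 6(Δ_1 - Δ_0) = -3
Clamped end conditions give two more equations: 2h_0·m_0 + h_0·m_1 = 6(Δ_0 - S'(0)) = -15 and h_1·m_1 + 2h_1·m_2 = 6(S'(4) - Δ_1) = 24.
Solving: m_0 = -25/8, m_1 = -5/4, m_2 = 53/8.
On [2, 4], S(t) = 4 - 27/8·(t - 2) - 5/8·(t - 2)² + 21/32·(t - 2)³.
With (t - 2) = 4/3: S(10/3) = -1/18.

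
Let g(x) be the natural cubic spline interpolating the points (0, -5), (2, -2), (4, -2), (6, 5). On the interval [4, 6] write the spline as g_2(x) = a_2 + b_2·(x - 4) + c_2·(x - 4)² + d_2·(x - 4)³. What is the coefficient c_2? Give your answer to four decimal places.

Let m_i = g''(x_i). Step sizes h_i = 2, 2, 2; slopes of the chords Δ_i = (y_(i+1) - y_i)/h_i = 3/2, 0, 7/2.
  2·m_0 + 8·m_1 + 2·m_2 = 6(Δ_1 - Δ_0) = -9
  2·m_1 + 8·m_2 + 2·m_3 = 6(Δ_2 - Δ_1) = 21
Natural end conditions: m_0 = m_3 = 0.
Hence m_0 = 0, m_1 = -19/10, m_2 = 31/10, m_3 = 0.
On [4, 6], with g_2(x) = a_2 + b_2·(x - 4) + c_2·(x - 4)² + d_2·(x - 4)³: c_2 = m_2/2 = 31/20, d_2 = (m_3 - m_2)/(6h_2) = -31/120, b_2 = Δ_2 - h_2(2m_2 + m_3)/6 = 43/30.

1.5500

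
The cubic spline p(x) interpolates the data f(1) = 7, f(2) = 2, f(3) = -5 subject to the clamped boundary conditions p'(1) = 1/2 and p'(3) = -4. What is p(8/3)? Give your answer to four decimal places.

-3.1944

Write M_i for p''(x_i). With h_i = 1, 1 and divided differences Δ_i = -5, -7, the continuity of p' gives the tridiagonal system
  1·M_0 + 4·M_1 + 1·M_2 = 6(Δ_1 - Δ_0) = -12
Clamped end conditions give two more equations: 2h_0·M_0 + h_0·M_1 = 6(Δ_0 - p'(1)) = -33 and h_1·M_1 + 2h_1·M_2 = 6(p'(3) - Δ_1) = 18.
Solving: M_0 = -63/4, M_1 = -3/2, M_2 = 39/4.
On [2, 3], p(x) = 2 - 65/8·(x - 2) - 3/4·(x - 2)² + 15/8·(x - 2)³.
With (x - 2) = 2/3: p(8/3) = -115/36.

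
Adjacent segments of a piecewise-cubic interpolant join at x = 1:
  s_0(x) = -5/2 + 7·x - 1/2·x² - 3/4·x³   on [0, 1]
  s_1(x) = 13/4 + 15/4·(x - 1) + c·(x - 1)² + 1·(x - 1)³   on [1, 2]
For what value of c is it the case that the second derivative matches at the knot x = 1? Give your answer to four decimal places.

-2.7500

s_0''(x) = -1 - 9/2·x, so s_0''(1) = -11/2. On the right, s_1''(1) = 2c, so c = -11/4.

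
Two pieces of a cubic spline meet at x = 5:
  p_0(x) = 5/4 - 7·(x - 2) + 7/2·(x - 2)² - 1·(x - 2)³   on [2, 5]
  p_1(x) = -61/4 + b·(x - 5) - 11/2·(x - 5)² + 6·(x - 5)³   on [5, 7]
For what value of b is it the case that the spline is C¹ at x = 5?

p_0'(x) = -7 + 7·(x - 2) - 3·(x - 2)², so p_0'(5) = -13. On the right, p_1'(5) = b, so b = -13.

-13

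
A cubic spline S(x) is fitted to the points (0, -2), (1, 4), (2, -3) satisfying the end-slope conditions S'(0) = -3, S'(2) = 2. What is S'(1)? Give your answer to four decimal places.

Put σ_i = S'' at the i-th knot. Here h = (1, 1) and Δ = (6, -7), so the interior equations h_(i-1)·σ_(i-1) + 2(h_(i-1)+h_i)·σ_i + h_i·σ_(i+1) = 6(Δ_i − Δ_(i-1)) read
  1·σ_0 + 4·σ_1 + 1·σ_2 = 6(Δ_1 - Δ_0) = -78
Clamped end conditions give two more equations: 2h_0·σ_0 + h_0·σ_1 = 6(Δ_0 - S'(0)) = 54 and h_1·σ_1 + 2h_1·σ_2 = 6(S'(2) - Δ_1) = 54.
Solving the tridiagonal system: σ_0 = 49, σ_1 = -44, σ_2 = 49.
On [1, 2], S'(x) = b_1 + 2c_1·(x - 1) + 3d_1·(x - 1)² with b_1 = Δ_1 - h_1(2σ_1 + σ_2)/6 = -1/2, c_1 = σ_1/2 = -22, d_1 = (σ_2 - σ_1)/(6h_1) = 31/2. So S'(1) = -1/2.

-0.5000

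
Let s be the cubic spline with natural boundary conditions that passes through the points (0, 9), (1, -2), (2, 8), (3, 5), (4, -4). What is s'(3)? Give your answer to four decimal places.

Write M_i for s''(x_i). With h_i = 1, 1, 1, 1 and divided differences Δ_i = -11, 10, -3, -9, the continuity of s' gives the tridiagonal system
  1·M_0 + 4·M_1 + 1·M_2 = 6(Δ_1 - Δ_0) = 126
  1·M_1 + 4·M_2 + 1·M_3 = 6(Δ_2 - Δ_1) = -78
  1·M_2 + 4·M_3 + 1·M_4 = 6(Δ_3 - Δ_2) = -36
Natural end conditions: M_0 = M_4 = 0.
Solving the tridiagonal system: M_0 = 0, M_1 = 1083/28, M_2 = -201/7, M_3 = -51/28, M_4 = 0.
On [3, 4], s'(x) = b_3 + 2c_3·(x - 3) + 3d_3·(x - 3)² with b_3 = Δ_3 - h_3(2M_3 + M_4)/6 = -235/28, c_3 = M_3/2 = -51/56, d_3 = (M_4 - M_3)/(6h_3) = 17/56. So s'(3) = -235/28.

-8.3929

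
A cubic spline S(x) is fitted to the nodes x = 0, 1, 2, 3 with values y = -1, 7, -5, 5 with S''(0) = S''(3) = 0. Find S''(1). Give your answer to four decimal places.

Write m_i for S''(x_i). With h_i = 1, 1, 1 and divided differences Δ_i = 8, -12, 10, the continuity of S' gives the tridiagonal system
  1·m_0 + 4·m_1 + 1·m_2 = 6(Δ_1 - Δ_0) = -120
  1·m_1 + 4·m_2 + 1·m_3 = 6(Δ_2 - Δ_1) = 132
Natural end conditions: m_0 = m_3 = 0.
Solving the tridiagonal system: m_0 = 0, m_1 = -204/5, m_2 = 216/5, m_3 = 0.

-40.8000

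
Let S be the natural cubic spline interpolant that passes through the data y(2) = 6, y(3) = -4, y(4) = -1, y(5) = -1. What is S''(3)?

22

Write M_i for S''(x_i). With h_i = 1, 1, 1 and divided differences Δ_i = -10, 3, 0, the continuity of S' gives the tridiagonal system
  1·M_0 + 4·M_1 + 1·M_2 = 6(Δ_1 - Δ_0) = 78
  1·M_1 + 4·M_2 + 1·M_3 = 6(Δ_2 - Δ_1) = -18
Natural end conditions: M_0 = M_3 = 0.
Forward elimination and back-substitution give M_0 = 0, M_1 = 22, M_2 = -10, M_3 = 0.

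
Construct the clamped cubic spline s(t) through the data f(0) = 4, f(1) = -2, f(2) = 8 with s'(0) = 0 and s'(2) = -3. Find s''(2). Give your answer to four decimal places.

-64.5000

Let m_i = s''(x_i). Step sizes h_i = 1, 1; slopes of the chords Δ_i = (y_(i+1) - y_i)/h_i = -6, 10.
  1·m_0 + 4·m_1 + 1·m_2 = 6(Δ_1 - Δ_0) = 96
Clamped end conditions give two more equations: 2h_0·m_0 + h_0·m_1 = 6(Δ_0 - s'(0)) = -36 and h_1·m_1 + 2h_1·m_2 = 6(s'(2) - Δ_1) = -78.
Forward elimination and back-substitution give m_0 = -87/2, m_1 = 51, m_2 = -129/2.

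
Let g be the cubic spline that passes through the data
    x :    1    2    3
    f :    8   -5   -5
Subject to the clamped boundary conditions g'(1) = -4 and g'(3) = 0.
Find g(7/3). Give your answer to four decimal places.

Let M_i = g''(x_i). Step sizes h_i = 1, 1; slopes of the chords Δ_i = (y_(i+1) - y_i)/h_i = -13, 0.
  1·M_0 + 4·M_1 + 1·M_2 = 6(Δ_1 - Δ_0) = 78
Clamped end conditions give two more equations: 2h_0·M_0 + h_0·M_1 = 6(Δ_0 - g'(1)) = -54 and h_1·M_1 + 2h_1·M_2 = 6(g'(3) - Δ_1) = 0.
Solving the tridiagonal system: M_0 = -89/2, M_1 = 35, M_2 = -35/2.
On [2, 3], g(x) = -5 - 35/4·(x - 2) + 35/2·(x - 2)² - 35/4·(x - 2)³.
With (x - 2) = 1/3: g(7/3) = -170/27.

-6.2963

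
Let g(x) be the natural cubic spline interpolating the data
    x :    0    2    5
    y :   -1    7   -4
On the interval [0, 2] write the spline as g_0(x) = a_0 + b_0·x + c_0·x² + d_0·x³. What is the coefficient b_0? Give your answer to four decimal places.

With σ_i denoting the second derivative at x_i, h_i = 2, 3, and Δ_i = (y_(i+1) − y_i)/h_i = 4, -11/3:
  2·σ_0 + 10·σ_1 + 3·σ_2 = 6(Δ_1 - Δ_0) = -46
Natural end conditions: σ_0 = σ_2 = 0.
Forward elimination and back-substitution give σ_0 = 0, σ_1 = -23/5, σ_2 = 0.
On [0, 2], with g_0(x) = a_0 + b_0·x + c_0·x² + d_0·x³: c_0 = σ_0/2 = 0, d_0 = (σ_1 - σ_0)/(6h_0) = -23/60, b_0 = Δ_0 - h_0(2σ_0 + σ_1)/6 = 83/15.

5.5333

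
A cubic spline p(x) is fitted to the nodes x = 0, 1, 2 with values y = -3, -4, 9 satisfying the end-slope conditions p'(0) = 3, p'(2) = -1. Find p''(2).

Put M_i = p'' at the i-th knot. Here h = (1, 1) and Δ = (-1, 13), so the interior equations h_(i-1)·M_(i-1) + 2(h_(i-1)+h_i)·M_i + h_i·M_(i+1) = 6(Δ_i − Δ_(i-1)) read
  1·M_0 + 4·M_1 + 1·M_2 = 6(Δ_1 - Δ_0) = 84
Clamped end conditions give two more equations: 2h_0·M_0 + h_0·M_1 = 6(Δ_0 - p'(0)) = -24 and h_1·M_1 + 2h_1·M_2 = 6(p'(2) - Δ_1) = -84.
Forward elimination and back-substitution give M_0 = -35, M_1 = 46, M_2 = -65.

-65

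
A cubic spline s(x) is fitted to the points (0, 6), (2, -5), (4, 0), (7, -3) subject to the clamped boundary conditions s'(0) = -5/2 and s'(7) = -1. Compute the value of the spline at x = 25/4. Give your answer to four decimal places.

-1.7540

With m_i denoting the second derivative at x_i, h_i = 2, 2, 3, and Δ_i = (y_(i+1) − y_i)/h_i = -11/2, 5/2, -1:
  2·m_0 + 8·m_1 + 2·m_2 = 6(Δ_1 - Δ_0) = 48
  2·m_1 + 10·m_2 + 3·m_3 = 6(Δ_2 - Δ_1) = -21
Clamped end conditions give two more equations: 2h_0·m_0 + h_0·m_1 = 6(Δ_0 - s'(0)) = -18 and h_2·m_2 + 2h_2·m_3 = 6(s'(7) - Δ_2) = 0.
Hence m_0 = -342/37, m_1 = 351/37, m_2 = -174/37, m_3 = 87/37.
On [4, 7], s(x) = 0 + 187/74·(x - 4) - 87/37·(x - 4)² + 29/74·(x - 4)³.
With (x - 4) = 9/4: s(25/4) = -8307/4736.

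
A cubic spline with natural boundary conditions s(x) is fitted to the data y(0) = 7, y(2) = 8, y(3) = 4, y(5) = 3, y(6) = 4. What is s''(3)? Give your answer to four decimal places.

Let σ_i = s''(x_i). Step sizes h_i = 2, 1, 2, 1; slopes of the chords Δ_i = (y_(i+1) - y_i)/h_i = 1/2, -4, -1/2, 1.
  2·σ_0 + 6·σ_1 + 1·σ_2 = 6(Δ_1 - Δ_0) = -27
  1·σ_1 + 6·σ_2 + 2·σ_3 = 6(Δ_2 - Δ_1) = 21
  2·σ_2 + 6·σ_3 + 1·σ_4 = 6(Δ_3 - Δ_2) = 9
Natural end conditions: σ_0 = σ_4 = 0.
Solving: σ_0 = 0, σ_1 = -162/31, σ_2 = 135/31, σ_3 = 3/62, σ_4 = 0.

4.3548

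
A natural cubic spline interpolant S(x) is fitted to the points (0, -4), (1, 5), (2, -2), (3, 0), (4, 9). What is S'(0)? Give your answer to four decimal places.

13.8036

Let M_i = S''(x_i). Step sizes h_i = 1, 1, 1, 1; slopes of the chords Δ_i = (y_(i+1) - y_i)/h_i = 9, -7, 2, 9.
  1·M_0 + 4·M_1 + 1·M_2 = 6(Δ_1 - Δ_0) = -96
  1·M_1 + 4·M_2 + 1·M_3 = 6(Δ_2 - Δ_1) = 54
  1·M_2 + 4·M_3 + 1·M_4 = 6(Δ_3 - Δ_2) = 42
Natural end conditions: M_0 = M_4 = 0.
Solving: M_0 = 0, M_1 = -807/28, M_2 = 135/7, M_3 = 159/28, M_4 = 0.
On [0, 1], S'(x) = b_0 + 2c_0·x + 3d_0·x² with b_0 = Δ_0 - h_0(2M_0 + M_1)/6 = 773/56, c_0 = M_0/2 = 0, d_0 = (M_1 - M_0)/(6h_0) = -269/56. So S'(0) = 773/56.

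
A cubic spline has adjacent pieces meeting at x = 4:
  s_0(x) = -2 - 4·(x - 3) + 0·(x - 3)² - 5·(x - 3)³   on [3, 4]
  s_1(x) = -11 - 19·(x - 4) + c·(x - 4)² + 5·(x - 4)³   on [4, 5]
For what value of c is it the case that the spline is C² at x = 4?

s_0''(x) = 0 - 30·(x - 3), so s_0''(4) = -30. On the right, s_1''(4) = 2c, so c = -15.

-15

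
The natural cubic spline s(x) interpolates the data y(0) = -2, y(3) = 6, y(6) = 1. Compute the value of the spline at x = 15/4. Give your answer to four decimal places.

With m_i denoting the second derivative at x_i, h_i = 3, 3, and Δ_i = (y_(i+1) − y_i)/h_i = 8/3, -5/3:
  3·m_0 + 12·m_1 + 3·m_2 = 6(Δ_1 - Δ_0) = -26
Natural end conditions: m_0 = m_2 = 0.
Solving the tridiagonal system: m_0 = 0, m_1 = -13/6, m_2 = 0.
On [3, 6], s(x) = 6 + 1/2·(x - 3) - 13/12·(x - 3)² + 13/108·(x - 3)³.
With (x - 3) = 3/4: s(15/4) = 1489/256.

5.8164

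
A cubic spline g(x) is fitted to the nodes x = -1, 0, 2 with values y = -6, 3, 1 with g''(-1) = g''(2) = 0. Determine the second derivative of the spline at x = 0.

-10

Let σ_i = g''(x_i). Step sizes h_i = 1, 2; slopes of the chords Δ_i = (y_(i+1) - y_i)/h_i = 9, -1.
  1·σ_0 + 6·σ_1 + 2·σ_2 = 6(Δ_1 - Δ_0) = -60
Natural end conditions: σ_0 = σ_2 = 0.
Solving: σ_0 = 0, σ_1 = -10, σ_2 = 0.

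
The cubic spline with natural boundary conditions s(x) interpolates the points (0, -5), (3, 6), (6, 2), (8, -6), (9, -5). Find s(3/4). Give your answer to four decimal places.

-1.5605

Let M_i = s''(x_i). Step sizes h_i = 3, 3, 2, 1; slopes of the chords Δ_i = (y_(i+1) - y_i)/h_i = 11/3, -4/3, -4, 1.
  3·M_0 + 12·M_1 + 3·M_2 = 6(Δ_1 - Δ_0) = -30
  3·M_1 + 10·M_2 + 2·M_3 = 6(Δ_2 - Δ_1) = -16
  2·M_2 + 6·M_3 + 1·M_4 = 6(Δ_3 - Δ_2) = 30
Natural end conditions: M_0 = M_4 = 0.
Hence M_0 = 0, M_1 = -202/103, M_2 = -222/103, M_3 = 589/103, M_4 = 0.
On [0, 3], s(x) = -5 + 1436/309·x + 0·x² - 101/927·x³.
With x = 3/4: s(3/4) = -10287/6592.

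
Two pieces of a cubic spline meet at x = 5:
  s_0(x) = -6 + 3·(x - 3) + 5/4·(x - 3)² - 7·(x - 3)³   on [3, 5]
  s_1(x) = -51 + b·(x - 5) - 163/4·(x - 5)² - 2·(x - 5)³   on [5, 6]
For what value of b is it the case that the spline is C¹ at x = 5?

-76

s_0'(x) = 3 + 5/2·(x - 3) - 21·(x - 3)², so s_0'(5) = -76. On the right, s_1'(5) = b, so b = -76.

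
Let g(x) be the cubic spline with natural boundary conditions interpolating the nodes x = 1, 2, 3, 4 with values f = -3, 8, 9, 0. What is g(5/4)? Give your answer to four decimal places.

Let σ_i = g''(x_i). Step sizes h_i = 1, 1, 1; slopes of the chords Δ_i = (y_(i+1) - y_i)/h_i = 11, 1, -9.
  1·σ_0 + 4·σ_1 + 1·σ_2 = 6(Δ_1 - Δ_0) = -60
  1·σ_1 + 4·σ_2 + 1·σ_3 = 6(Δ_2 - Δ_1) = -60
Natural end conditions: σ_0 = σ_3 = 0.
Solving the tridiagonal system: σ_0 = 0, σ_1 = -12, σ_2 = -12, σ_3 = 0.
On [1, 2], g(x) = -3 + 13·(x - 1) + 0·(x - 1)² - 2·(x - 1)³.
With (x - 1) = 1/4: g(5/4) = 7/32.

0.2188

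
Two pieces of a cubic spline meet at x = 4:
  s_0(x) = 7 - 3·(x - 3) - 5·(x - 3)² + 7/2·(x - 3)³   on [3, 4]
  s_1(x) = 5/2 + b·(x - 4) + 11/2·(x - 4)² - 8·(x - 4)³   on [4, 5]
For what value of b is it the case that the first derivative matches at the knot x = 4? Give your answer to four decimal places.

-2.5000

s_0'(x) = -3 - 10·(x - 3) + 21/2·(x - 3)², so s_0'(4) = -5/2. On the right, s_1'(4) = b, so b = -5/2.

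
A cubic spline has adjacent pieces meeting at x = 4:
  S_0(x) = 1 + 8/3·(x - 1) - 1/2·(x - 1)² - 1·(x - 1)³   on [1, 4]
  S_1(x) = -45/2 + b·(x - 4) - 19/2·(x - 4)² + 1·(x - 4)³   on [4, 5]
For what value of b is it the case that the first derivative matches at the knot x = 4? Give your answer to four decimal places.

S_0'(x) = 8/3 - 1·(x - 1) - 3·(x - 1)², so S_0'(4) = -82/3. On the right, S_1'(4) = b, so b = -82/3.

-27.3333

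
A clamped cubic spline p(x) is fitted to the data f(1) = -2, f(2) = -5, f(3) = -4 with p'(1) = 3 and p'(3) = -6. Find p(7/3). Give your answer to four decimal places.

-4.4074

Put m_i = p'' at the i-th knot. Here h = (1, 1) and Δ = (-3, 1), so the interior equations h_(i-1)·m_(i-1) + 2(h_(i-1)+h_i)·m_i + h_i·m_(i+1) = 6(Δ_i − Δ_(i-1)) read
  1·m_0 + 4·m_1 + 1·m_2 = 6(Δ_1 - Δ_0) = 24
Clamped end conditions give two more equations: 2h_0·m_0 + h_0·m_1 = 6(Δ_0 - p'(1)) = -36 and h_1·m_1 + 2h_1·m_2 = 6(p'(3) - Δ_1) = -42.
Solving the tridiagonal system: m_0 = -57/2, m_1 = 21, m_2 = -63/2.
On [2, 3], p(x) = -5 - 3/4·(x - 2) + 21/2·(x - 2)² - 35/4·(x - 2)³.
With (x - 2) = 1/3: p(7/3) = -119/27.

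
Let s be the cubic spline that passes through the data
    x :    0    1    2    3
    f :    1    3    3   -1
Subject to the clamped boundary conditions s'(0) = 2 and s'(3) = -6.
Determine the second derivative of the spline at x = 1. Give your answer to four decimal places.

-2.1333

Let m_i = s''(x_i). Step sizes h_i = 1, 1, 1; slopes of the chords Δ_i = (y_(i+1) - y_i)/h_i = 2, 0, -4.
  1·m_0 + 4·m_1 + 1·m_2 = 6(Δ_1 - Δ_0) = -12
  1·m_1 + 4·m_2 + 1·m_3 = 6(Δ_2 - Δ_1) = -24
Clamped end conditions give two more equations: 2h_0·m_0 + h_0·m_1 = 6(Δ_0 - s'(0)) = 0 and h_2·m_2 + 2h_2·m_3 = 6(s'(3) - Δ_2) = -12.
Hence m_0 = 16/15, m_1 = -32/15, m_2 = -68/15, m_3 = -56/15.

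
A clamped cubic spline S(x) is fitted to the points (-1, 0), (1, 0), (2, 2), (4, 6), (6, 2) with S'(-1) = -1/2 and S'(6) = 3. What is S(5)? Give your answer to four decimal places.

Write σ_i for S''(x_i). With h_i = 2, 1, 2, 2 and divided differences Δ_i = 0, 2, 2, -2, the continuity of S' gives the tridiagonal system
  2·σ_0 + 6·σ_1 + 1·σ_2 = 6(Δ_1 - Δ_0) = 12
  1·σ_1 + 6·σ_2 + 2·σ_3 = 6(Δ_2 - Δ_1) = 0
  2·σ_2 + 8·σ_3 + 2·σ_4 = 6(Δ_3 - Δ_2) = -24
Clamped end conditions give two more equations: 2h_0·σ_0 + h_0·σ_1 = 6(Δ_0 - S'(-1)) = 3 and h_3·σ_3 + 2h_3·σ_4 = 6(S'(6) - Δ_3) = 30.
Solving the tridiagonal system: σ_0 = -31/244, σ_1 = 107/61, σ_2 = 211/122, σ_3 = -370/61, σ_4 = 1285/122.
On [4, 6], S(x) = 6 - 179/122·(x - 4) - 185/61·(x - 4)² + 675/488·(x - 4)³.
With (x - 4) = 1: S(5) = 1407/488.

2.8832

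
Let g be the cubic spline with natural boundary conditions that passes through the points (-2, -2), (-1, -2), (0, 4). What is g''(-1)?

9

Let M_i = g''(x_i). Step sizes h_i = 1, 1; slopes of the chords Δ_i = (y_(i+1) - y_i)/h_i = 0, 6.
  1·M_0 + 4·M_1 + 1·M_2 = 6(Δ_1 - Δ_0) = 36
Natural end conditions: M_0 = M_2 = 0.
Solving the tridiagonal system: M_0 = 0, M_1 = 9, M_2 = 0.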